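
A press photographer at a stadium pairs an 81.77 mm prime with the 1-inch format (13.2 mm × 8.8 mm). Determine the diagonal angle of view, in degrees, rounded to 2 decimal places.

Sensor diagonal = √(13.2² + 8.8²) = √251.6800 ≈ 15.8644 mm.
Angle of view α = 2·arctan(d/2f) with d = 15.8644 mm and f = 81.77 mm.
d/2f = 0.09701; arctan(0.09701) ≈ 5.5407°, so α ≈ 11.0814°.

11.08°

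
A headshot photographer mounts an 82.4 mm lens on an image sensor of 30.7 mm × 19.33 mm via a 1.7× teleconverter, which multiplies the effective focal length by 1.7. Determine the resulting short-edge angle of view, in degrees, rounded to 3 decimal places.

7.894°

Effective focal length f = 82.4 × 1.7 = 140.08 mm.
α = 2·arctan(19.33 / (2 × 140.08)) = 2·arctan(0.06900) ≈ 7.8939°.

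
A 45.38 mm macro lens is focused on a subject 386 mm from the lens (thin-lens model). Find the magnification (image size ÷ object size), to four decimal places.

0.1332×

Thin lens: 1/f = 1/dₒ + 1/dᵢ → 1/dᵢ = 1/45.38 − 1/386 = 0.0194455 mm⁻¹, so dᵢ ≈ 51.4259 mm.
Magnification m = dᵢ/dₒ = 51.4259/386 ≈ 0.13323.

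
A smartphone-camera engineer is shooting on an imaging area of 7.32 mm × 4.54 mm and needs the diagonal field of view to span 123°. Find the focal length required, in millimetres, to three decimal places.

2.338 mm

Sensor diagonal = √(7.32² + 4.54²) = √74.1940 ≈ 8.6136 mm.
From α = 2·arctan(d/2f) we get f = d / (2·tan(α/2)).
With d = 8.6136 mm and α/2 = 61.5°, tan(α/2) ≈ 1.84177, so f ≈ 8.6136 / 3.68354 ≈ 2.3384 mm.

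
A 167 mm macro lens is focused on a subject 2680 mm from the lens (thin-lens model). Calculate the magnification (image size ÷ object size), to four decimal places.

0.0665×

Thin lens: 1/f = 1/dₒ + 1/dᵢ → 1/dᵢ = 1/167 − 1/2680 = 0.0056149 mm⁻¹, so dᵢ ≈ 178.0979 mm.
Magnification m = dᵢ/dₒ = 178.0979/2680 ≈ 0.06645.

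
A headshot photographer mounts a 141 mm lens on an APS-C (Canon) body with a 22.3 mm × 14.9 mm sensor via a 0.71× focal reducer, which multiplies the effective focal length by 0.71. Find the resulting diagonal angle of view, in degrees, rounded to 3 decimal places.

Effective focal length f = 141 × 0.71 = 100.11 mm.
Sensor diagonal = √(22.3² + 14.9²) = √719.3000 ≈ 26.8198 mm.
α = 2·arctan(26.820 / (2 × 100.11)) = 2·arctan(0.13395) ≈ 15.2589°.

15.259°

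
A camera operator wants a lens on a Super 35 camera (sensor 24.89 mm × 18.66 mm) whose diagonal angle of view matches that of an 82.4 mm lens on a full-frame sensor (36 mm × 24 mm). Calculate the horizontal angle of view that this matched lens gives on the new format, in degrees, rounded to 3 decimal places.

23.726°

Sensor diagonal = √(36² + 24²) = √1872.0000 ≈ 43.2666 mm.
Sensor diagonal = √(24.89² + 18.66²) = √967.7077 ≈ 31.1080 mm.
Equal diagonal AOV ⇒ f₂ = f₁ · 31.1080/43.2666 = 82.4 × 0.71898 ≈ 59.2443 mm.
Horizontal AOV on the new format = 2·arctan(24.89 / (2 × 59.2443)) = 2·arctan(0.21006) ≈ 23.7264°.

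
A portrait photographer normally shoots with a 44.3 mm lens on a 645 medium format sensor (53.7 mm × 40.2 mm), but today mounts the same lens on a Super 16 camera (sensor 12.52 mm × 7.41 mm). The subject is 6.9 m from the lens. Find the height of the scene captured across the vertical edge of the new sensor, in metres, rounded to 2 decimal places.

The focal length stays 44.3 mm; the relevant sensor dimension is now h = 7.41 mm. Object distance dₒ = 6.9 m = 6900 mm.
Thin-lens field height W = h·(dₒ − f)/f = 7.41 × (6900 − 44.3)/44.3 ≈ 1146.743 mm = 1.14674 m.

1.15 m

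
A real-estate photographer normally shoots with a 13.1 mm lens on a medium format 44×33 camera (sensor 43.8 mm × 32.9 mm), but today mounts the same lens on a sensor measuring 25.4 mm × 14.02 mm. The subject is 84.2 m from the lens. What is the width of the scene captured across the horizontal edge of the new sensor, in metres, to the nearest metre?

163 m

The focal length stays 13.1 mm; the relevant sensor dimension is now w = 25.4 mm. Object distance dₒ = 84.2 m = 84200 mm.
Thin-lens field width W = w·(dₒ − f)/f = 25.4 × (84200 − 13.1)/13.1 ≈ 163232.615 mm = 163.233 m.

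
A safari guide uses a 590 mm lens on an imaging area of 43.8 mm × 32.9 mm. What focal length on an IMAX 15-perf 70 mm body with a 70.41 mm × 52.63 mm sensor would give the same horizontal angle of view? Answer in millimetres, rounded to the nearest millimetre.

Equal angle of view means equal width/f ratio, so f₂ = f₁ · (width₂/width₁) = 590 × 70.41/43.8.
f₂ = 590 × 1.60753 ≈ 948.445 mm.

948 mm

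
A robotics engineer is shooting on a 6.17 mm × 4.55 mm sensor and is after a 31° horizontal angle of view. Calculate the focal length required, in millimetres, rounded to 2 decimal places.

11.12 mm

From α = 2·arctan(w/2f) we get f = w / (2·tan(α/2)).
With w = 6.17 mm and α/2 = 15.5°, tan(α/2) ≈ 0.27732, so f ≈ 6.17 / 0.55465 ≈ 11.1242 mm.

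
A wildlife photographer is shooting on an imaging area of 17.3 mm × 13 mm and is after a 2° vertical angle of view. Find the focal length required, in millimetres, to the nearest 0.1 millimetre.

372.4 mm

From α = 2·arctan(h/2f) we get f = h / (2·tan(α/2)).
With h = 13 mm and α/2 = 1°, tan(α/2) ≈ 0.01746, so f ≈ 13 / 0.03491 ≈ 372.3848 mm.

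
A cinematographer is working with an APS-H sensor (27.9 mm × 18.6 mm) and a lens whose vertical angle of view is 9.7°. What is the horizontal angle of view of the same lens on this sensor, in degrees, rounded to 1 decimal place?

From the vertical AOV: f = 18.6 / (2·tan(4.85°)) = 18.6 / 0.16970 ≈ 109.6036 mm.
Horizontal AOV = 2·arctan(27.9 / (2 × 109.6036)) = 2·arctan(0.12728) ≈ 14.5069°.

14.5°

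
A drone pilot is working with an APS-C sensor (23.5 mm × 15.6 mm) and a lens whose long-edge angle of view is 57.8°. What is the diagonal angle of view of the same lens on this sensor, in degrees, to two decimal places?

67.06°

From the long-edge AOV: f = 23.5 / (2·tan(28.9°)) = 23.5 / 1.10406 ≈ 21.2851 mm.
Sensor diagonal = √(23.5² + 15.6²) = √795.6100 ≈ 28.2066 mm.
Diagonal AOV = 2·arctan(28.2066 / (2 × 21.2851)) = 2·arctan(0.66259) ≈ 67.0561°.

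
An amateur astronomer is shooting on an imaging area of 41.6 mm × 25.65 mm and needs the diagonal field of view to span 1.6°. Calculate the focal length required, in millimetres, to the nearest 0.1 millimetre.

1750.0 mm

Sensor diagonal = √(41.6² + 25.65²) = √2388.4825 ≈ 48.8721 mm.
From α = 2·arctan(d/2f) we get f = d / (2·tan(α/2)).
With d = 48.8721 mm and α/2 = 0.8°, tan(α/2) ≈ 0.01396, so f ≈ 48.8721 / 0.02793 ≈ 1749.9896 mm.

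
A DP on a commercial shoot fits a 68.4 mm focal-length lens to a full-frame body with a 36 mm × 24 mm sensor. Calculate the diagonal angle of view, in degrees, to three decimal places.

35.102°

Sensor diagonal = √(36² + 24²) = √1872.0000 ≈ 43.2666 mm.
Angle of view α = 2·arctan(d/2f) with d = 43.2666 mm and f = 68.4 mm.
d/2f = 0.31628; arctan(0.31628) ≈ 17.5509°, so α ≈ 35.1019°.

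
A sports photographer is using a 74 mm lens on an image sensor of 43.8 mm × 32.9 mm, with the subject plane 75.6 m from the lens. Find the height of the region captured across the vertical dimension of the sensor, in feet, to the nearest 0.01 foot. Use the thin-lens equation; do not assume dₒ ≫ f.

110.17 ft

dₒ: 75.6 m = 75600 mm.
Similar triangles through the lens centre give W/dₒ = h/dᵢ; with 1/f = 1/dₒ + 1/dᵢ this gives W = h·(dₒ − f)/f.
W = 32.9 mm × (75600 − 74) / 74 = 32.9 × 1020.6216 ≈ 33578.451 mm = 33578.451/304.8 ft = 110.166 ft.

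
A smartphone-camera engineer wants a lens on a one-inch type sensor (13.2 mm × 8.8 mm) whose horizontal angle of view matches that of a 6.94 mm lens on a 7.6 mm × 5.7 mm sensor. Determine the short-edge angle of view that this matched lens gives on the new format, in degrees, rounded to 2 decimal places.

Equal horizontal AOV ⇒ f₂ = f₁ · 13.2/7.6 = 6.94 × 1.73684 ≈ 12.0537 mm.
Short-edge AOV on the new format = 2·arctan(8.8 / (2 × 12.0537)) = 2·arctan(0.36503) ≈ 40.1076°.

40.11°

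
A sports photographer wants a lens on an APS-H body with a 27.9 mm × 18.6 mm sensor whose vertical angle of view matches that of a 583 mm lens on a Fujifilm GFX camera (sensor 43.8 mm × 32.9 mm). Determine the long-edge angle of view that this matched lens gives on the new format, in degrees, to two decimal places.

Equal vertical AOV ⇒ f₂ = f₁ · 18.6/32.9 = 583 × 0.56535 ≈ 329.5988 mm.
Long-edge AOV on the new format = 2·arctan(27.9 / (2 × 329.5988)) = 2·arctan(0.04232) ≈ 4.8471°.

4.85°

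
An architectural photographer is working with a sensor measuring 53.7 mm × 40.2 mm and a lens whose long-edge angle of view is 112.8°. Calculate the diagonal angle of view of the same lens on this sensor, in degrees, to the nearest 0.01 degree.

From the long-edge AOV: f = 53.7 / (2·tan(56.4°)) = 53.7 / 3.01024 ≈ 17.8391 mm.
Sensor diagonal = √(53.7² + 40.2²) = √4499.7300 ≈ 67.0800 mm.
Diagonal AOV = 2·arctan(67.0800 / (2 × 17.8391)) = 2·arctan(1.88014) ≈ 123.9852°.

123.99°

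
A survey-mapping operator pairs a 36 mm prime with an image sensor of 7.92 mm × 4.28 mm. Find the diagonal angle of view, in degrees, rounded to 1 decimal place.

Sensor diagonal = √(7.92² + 4.28²) = √81.0448 ≈ 9.0025 mm.
Angle of view α = 2·arctan(d/2f) with d = 9.0025 mm and f = 36 mm.
d/2f = 0.12503; arctan(0.12503) ≈ 7.1270°, so α ≈ 14.2539°.

14.3°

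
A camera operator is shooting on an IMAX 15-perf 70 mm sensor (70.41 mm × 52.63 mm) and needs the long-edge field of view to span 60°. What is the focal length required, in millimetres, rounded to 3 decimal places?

From α = 2·arctan(w/2f) we get f = w / (2·tan(α/2)).
With w = 70.41 mm and α/2 = 30°, tan(α/2) ≈ 0.57735, so f ≈ 70.41 / 1.15470 ≈ 60.9768 mm.

60.977 mm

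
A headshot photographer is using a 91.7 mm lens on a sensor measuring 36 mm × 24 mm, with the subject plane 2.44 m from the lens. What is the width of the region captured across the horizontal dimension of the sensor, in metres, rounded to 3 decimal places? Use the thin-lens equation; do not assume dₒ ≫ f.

0.922 m

dₒ: 2.44 m = 2440 mm.
Similar triangles through the lens centre give W/dₒ = w/dᵢ; with 1/f = 1/dₒ + 1/dᵢ this gives W = w·(dₒ − f)/f.
W = 36 mm × (2440 − 91.7) / 91.7 = 36 × 25.6085 ≈ 921.906 mm = 0.921906 m.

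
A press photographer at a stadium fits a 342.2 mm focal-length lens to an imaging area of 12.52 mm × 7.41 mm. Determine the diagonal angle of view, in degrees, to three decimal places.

2.436°

Sensor diagonal = √(12.52² + 7.41²) = √211.6585 ≈ 14.5485 mm.
Angle of view α = 2·arctan(d/2f) with d = 14.5485 mm and f = 342.2 mm.
d/2f = 0.02126; arctan(0.02126) ≈ 1.2178°, so α ≈ 2.4355°.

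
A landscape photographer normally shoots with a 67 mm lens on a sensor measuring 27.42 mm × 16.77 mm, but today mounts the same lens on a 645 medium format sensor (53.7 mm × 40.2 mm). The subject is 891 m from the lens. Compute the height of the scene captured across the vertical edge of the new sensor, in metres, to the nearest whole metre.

535 m

The focal length stays 67 mm; the relevant sensor dimension is now h = 40.2 mm. Object distance dₒ = 891 m = 891000 mm.
Thin-lens field height W = h·(dₒ − f)/f = 40.2 × (891000 − 67)/67 ≈ 534559.800 mm = 534.56 m.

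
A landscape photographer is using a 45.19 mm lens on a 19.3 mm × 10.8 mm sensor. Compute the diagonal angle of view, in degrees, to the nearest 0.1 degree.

27.5°

Sensor diagonal = √(19.3² + 10.8²) = √489.1300 ≈ 22.1163 mm.
Angle of view α = 2·arctan(d/2f) with d = 22.1163 mm and f = 45.19 mm.
d/2f = 0.24470; arctan(0.24470) ≈ 13.7503°, so α ≈ 27.5005°.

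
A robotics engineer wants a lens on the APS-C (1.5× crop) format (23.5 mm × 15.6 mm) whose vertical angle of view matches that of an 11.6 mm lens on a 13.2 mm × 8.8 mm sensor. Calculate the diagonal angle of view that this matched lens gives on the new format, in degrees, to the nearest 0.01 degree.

Equal vertical AOV ⇒ f₂ = f₁ · 15.6/8.8 = 11.6 × 1.77273 ≈ 20.5636 mm.
Sensor diagonal = √(23.5² + 15.6²) = √795.6100 ≈ 28.2066 mm.
Diagonal AOV on the new format = 2·arctan(28.2066 / (2 × 20.5636)) = 2·arctan(0.68584) ≈ 68.8875°.

68.89°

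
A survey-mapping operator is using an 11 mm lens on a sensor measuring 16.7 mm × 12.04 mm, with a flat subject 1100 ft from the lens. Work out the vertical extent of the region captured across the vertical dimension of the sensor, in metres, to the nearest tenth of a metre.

367.0 m

dₒ: 1100 ft × 304.8 mm/ft = 335279.99 mm.
Similar triangles through the lens centre give W/dₒ = h/dᵢ; with 1/f = 1/dₒ + 1/dᵢ this gives W = h·(dₒ − f)/f.
W = 12.04 mm × (335280 − 11) / 11 = 12.04 × 30478.9990 ≈ 366967.148 mm = 366.967 m.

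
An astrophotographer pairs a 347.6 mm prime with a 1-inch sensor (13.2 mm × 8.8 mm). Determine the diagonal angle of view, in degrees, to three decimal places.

Sensor diagonal = √(13.2² + 8.8²) = √251.6800 ≈ 15.8644 mm.
Angle of view α = 2·arctan(d/2f) with d = 15.8644 mm and f = 347.6 mm.
d/2f = 0.02282; arctan(0.02282) ≈ 1.3073°, so α ≈ 2.6145°.

2.615°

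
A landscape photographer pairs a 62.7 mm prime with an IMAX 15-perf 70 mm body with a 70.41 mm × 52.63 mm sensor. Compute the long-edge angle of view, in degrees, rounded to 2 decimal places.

Angle of view α = 2·arctan(w/2f) with w = 70.41 mm and f = 62.7 mm.
w/2f = 0.56148; arctan(0.56148) ≈ 29.3135°, so α ≈ 58.6270°.

58.63°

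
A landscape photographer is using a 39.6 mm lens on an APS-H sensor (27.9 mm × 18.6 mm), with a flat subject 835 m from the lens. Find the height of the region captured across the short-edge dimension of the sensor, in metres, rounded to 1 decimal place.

392.2 m

dₒ: 835 m = 835000 mm.
Similar triangles through the lens centre give W/dₒ = h/dᵢ; with 1/f = 1/dₒ + 1/dᵢ this gives W = h·(dₒ − f)/f.
W = 18.6 mm × (835000 − 39.6) / 39.6 = 18.6 × 21084.8586 ≈ 392178.370 mm = 392.178 m.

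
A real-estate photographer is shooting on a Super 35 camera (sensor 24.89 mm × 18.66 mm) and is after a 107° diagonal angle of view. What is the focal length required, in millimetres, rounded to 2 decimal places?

Sensor diagonal = √(24.89² + 18.66²) = √967.7077 ≈ 31.1080 mm.
From α = 2·arctan(d/2f) we get f = d / (2·tan(α/2)).
With d = 31.1080 mm and α/2 = 53.5°, tan(α/2) ≈ 1.35142, so f ≈ 31.1080 / 2.70284 ≈ 11.5094 mm.

11.51 mm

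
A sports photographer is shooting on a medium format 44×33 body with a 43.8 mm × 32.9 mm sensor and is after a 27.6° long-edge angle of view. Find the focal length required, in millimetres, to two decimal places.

From α = 2·arctan(w/2f) we get f = w / (2·tan(α/2)).
With w = 43.8 mm and α/2 = 13.8°, tan(α/2) ≈ 0.24562, so f ≈ 43.8 / 0.49125 ≈ 89.1608 mm.

89.16 mm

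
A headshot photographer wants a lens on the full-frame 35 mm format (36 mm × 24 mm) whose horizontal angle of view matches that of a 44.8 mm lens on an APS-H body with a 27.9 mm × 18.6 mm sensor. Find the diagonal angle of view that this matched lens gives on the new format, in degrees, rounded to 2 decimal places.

Equal horizontal AOV ⇒ f₂ = f₁ · 36/27.9 = 44.8 × 1.29032 ≈ 57.8065 mm.
Sensor diagonal = √(36² + 24²) = √1872.0000 ≈ 43.2666 mm.
Diagonal AOV on the new format = 2·arctan(43.2666 / (2 × 57.8065)) = 2·arctan(0.37424) ≈ 41.0354°.

41.04°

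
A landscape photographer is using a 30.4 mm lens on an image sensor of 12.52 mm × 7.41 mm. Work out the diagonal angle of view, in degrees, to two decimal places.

26.91°

Sensor diagonal = √(12.52² + 7.41²) = √211.6585 ≈ 14.5485 mm.
Angle of view α = 2·arctan(d/2f) with d = 14.5485 mm and f = 30.4 mm.
d/2f = 0.23928; arctan(0.23928) ≈ 13.4570°, so α ≈ 26.9139°.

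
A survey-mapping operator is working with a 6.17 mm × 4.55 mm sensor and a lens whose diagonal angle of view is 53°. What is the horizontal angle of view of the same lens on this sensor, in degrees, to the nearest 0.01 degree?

43.73°

Sensor diagonal = √(6.17² + 4.55²) = √58.7714 ≈ 7.6663 mm.
From the diagonal AOV: f = 7.6663 / (2·tan(26.5°)) = 7.6663 / 0.99716 ≈ 7.6881 mm.
Horizontal AOV = 2·arctan(6.17 / (2 × 7.6881)) = 2·arctan(0.40127) ≈ 43.7284°.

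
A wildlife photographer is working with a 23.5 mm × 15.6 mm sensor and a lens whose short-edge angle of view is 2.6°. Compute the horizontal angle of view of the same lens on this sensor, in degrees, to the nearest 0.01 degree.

From the short-edge AOV: f = 15.6 / (2·tan(1.3°)) = 15.6 / 0.04539 ≈ 343.7157 mm.
Horizontal AOV = 2·arctan(23.5 / (2 × 343.7157)) = 2·arctan(0.03419) ≈ 3.9158°.

3.92°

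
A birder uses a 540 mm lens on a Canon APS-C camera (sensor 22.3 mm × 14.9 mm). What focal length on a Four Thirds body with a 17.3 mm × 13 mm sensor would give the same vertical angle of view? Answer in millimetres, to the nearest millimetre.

Equal angle of view means equal height/f ratio, so f₂ = f₁ · (height₂/height₁) = 540 × 13/14.9.
f₂ = 540 × 0.87248 ≈ 471.141 mm.

471 mm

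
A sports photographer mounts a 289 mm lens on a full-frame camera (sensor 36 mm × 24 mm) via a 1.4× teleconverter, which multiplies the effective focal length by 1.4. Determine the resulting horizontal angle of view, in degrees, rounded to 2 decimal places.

5.09°

Effective focal length f = 289 × 1.4 = 404.6 mm.
α = 2·arctan(36 / (2 × 404.6)) = 2·arctan(0.04449) ≈ 5.0946°.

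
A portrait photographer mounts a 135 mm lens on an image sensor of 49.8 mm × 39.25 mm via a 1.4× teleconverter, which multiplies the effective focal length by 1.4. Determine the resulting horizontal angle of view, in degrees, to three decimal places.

15.011°

Effective focal length f = 135 × 1.4 = 189 mm.
α = 2·arctan(49.8 / (2 × 189)) = 2·arctan(0.13175) ≈ 15.0105°.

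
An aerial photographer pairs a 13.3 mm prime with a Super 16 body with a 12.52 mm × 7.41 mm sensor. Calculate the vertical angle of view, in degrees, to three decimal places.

Angle of view α = 2·arctan(h/2f) with h = 7.41 mm and f = 13.3 mm.
h/2f = 0.27857; arctan(0.27857) ≈ 15.5663°, so α ≈ 31.1326°.

31.133°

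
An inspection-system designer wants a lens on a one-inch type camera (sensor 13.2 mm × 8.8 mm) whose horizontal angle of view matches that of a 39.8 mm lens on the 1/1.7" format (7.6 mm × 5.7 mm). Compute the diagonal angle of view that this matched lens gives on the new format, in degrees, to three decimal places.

13.092°

Equal horizontal AOV ⇒ f₂ = f₁ · 13.2/7.6 = 39.8 × 1.73684 ≈ 69.1263 mm.
Sensor diagonal = √(13.2² + 8.8²) = √251.6800 ≈ 15.8644 mm.
Diagonal AOV on the new format = 2·arctan(15.8644 / (2 × 69.1263)) = 2·arctan(0.11475) ≈ 13.0921°.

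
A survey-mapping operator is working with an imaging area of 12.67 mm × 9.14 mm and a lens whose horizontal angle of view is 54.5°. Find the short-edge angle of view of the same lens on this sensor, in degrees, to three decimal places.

40.764°

From the horizontal AOV: f = 12.67 / (2·tan(27.25°)) = 12.67 / 1.03007 ≈ 12.3002 mm.
Short-edge AOV = 2·arctan(9.14 / (2 × 12.3002)) = 2·arctan(0.37154) ≈ 40.7641°.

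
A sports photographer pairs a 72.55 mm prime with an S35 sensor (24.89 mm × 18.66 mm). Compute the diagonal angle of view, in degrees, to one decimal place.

Sensor diagonal = √(24.89² + 18.66²) = √967.7077 ≈ 31.1080 mm.
Angle of view α = 2·arctan(d/2f) with d = 31.1080 mm and f = 72.55 mm.
d/2f = 0.21439; arctan(0.21439) ≈ 12.1005°, so α ≈ 24.2009°.

24.2°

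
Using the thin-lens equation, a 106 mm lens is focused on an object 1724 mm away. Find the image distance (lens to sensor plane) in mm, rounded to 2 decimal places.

1/dᵢ = 1/f − 1/dₒ = 1/106 − 1/1724 = 0.0088539 mm⁻¹.
dᵢ = 1/0.0088539 ≈ 112.9444 mm.

112.94 mm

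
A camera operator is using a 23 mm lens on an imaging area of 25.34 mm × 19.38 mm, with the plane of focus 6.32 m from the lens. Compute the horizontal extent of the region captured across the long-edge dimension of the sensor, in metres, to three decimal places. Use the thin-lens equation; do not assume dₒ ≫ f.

6.938 m

dₒ: 6.32 m = 6320 mm.
Similar triangles through the lens centre give W/dₒ = w/dᵢ; with 1/f = 1/dₒ + 1/dᵢ this gives W = w·(dₒ − f)/f.
W = 25.34 mm × (6320 − 23) / 23 = 25.34 × 273.7826 ≈ 6937.651 mm = 6.93765 m.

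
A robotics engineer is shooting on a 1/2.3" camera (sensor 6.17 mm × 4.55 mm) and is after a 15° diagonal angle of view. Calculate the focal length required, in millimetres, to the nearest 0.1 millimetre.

Sensor diagonal = √(6.17² + 4.55²) = √58.7714 ≈ 7.6663 mm.
From α = 2·arctan(d/2f) we get f = d / (2·tan(α/2)).
With d = 7.6663 mm and α/2 = 7.5°, tan(α/2) ≈ 0.13165, so f ≈ 7.6663 / 0.26330 ≈ 29.1155 mm.

29.1 mm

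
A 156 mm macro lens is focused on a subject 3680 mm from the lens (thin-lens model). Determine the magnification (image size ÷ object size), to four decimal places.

0.0443×

Thin lens: 1/f = 1/dₒ + 1/dᵢ → 1/dᵢ = 1/156 − 1/3680 = 0.0061385 mm⁻¹, so dᵢ ≈ 162.9058 mm.
Magnification m = dᵢ/dₒ = 162.9058/3680 ≈ 0.04427.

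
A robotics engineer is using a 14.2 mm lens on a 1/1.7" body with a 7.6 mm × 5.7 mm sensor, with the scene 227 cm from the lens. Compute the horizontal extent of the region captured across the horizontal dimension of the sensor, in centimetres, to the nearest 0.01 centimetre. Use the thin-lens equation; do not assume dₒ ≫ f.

dₒ: 227 cm = 2270 mm.
Similar triangles through the lens centre give W/dₒ = w/dᵢ; with 1/f = 1/dₒ + 1/dᵢ this gives W = w·(dₒ − f)/f.
W = 7.6 mm × (2270 − 14.2) / 14.2 = 7.6 × 158.8592 ≈ 1207.330 mm = 120.733 cm.

120.73 cm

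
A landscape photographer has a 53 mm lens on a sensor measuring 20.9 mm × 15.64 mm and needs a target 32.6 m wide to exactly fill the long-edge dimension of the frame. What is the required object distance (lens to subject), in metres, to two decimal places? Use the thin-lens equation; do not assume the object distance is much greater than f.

82.72 m

W: 32.6 m = 32600 mm.
Magnification m = w/W = dᵢ/dₒ; combined with 1/f = 1/dₒ + 1/dᵢ this gives dₒ = f·(1 + W/w).
dₒ = 53 mm × (1 + 32600/20.9) = 53 × 1560.8086 ≈ 82722.856 mm = 82.7229 m.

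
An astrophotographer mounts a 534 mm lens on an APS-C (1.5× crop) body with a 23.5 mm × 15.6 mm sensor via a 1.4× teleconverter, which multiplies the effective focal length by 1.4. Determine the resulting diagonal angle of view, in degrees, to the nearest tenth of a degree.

Effective focal length f = 534 × 1.4 = 747.6 mm.
Sensor diagonal = √(23.5² + 15.6²) = √795.6100 ≈ 28.2066 mm.
α = 2·arctan(28.207 / (2 × 747.6)) = 2·arctan(0.01886) ≈ 2.1615°.

2.2°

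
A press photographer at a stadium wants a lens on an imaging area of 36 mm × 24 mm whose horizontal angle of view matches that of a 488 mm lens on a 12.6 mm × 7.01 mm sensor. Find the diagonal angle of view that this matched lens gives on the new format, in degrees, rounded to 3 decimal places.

1.778°

Equal horizontal AOV ⇒ f₂ = f₁ · 36/12.6 = 488 × 2.85714 ≈ 1394.2857 mm.
Sensor diagonal = √(36² + 24²) = √1872.0000 ≈ 43.2666 mm.
Diagonal AOV on the new format = 2·arctan(43.2666 / (2 × 1394.2857)) = 2·arctan(0.01552) ≈ 1.7778°.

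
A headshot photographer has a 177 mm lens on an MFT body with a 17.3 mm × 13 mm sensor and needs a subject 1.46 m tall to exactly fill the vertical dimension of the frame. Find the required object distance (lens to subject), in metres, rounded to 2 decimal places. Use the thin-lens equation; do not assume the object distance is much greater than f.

W: 1.46 m = 1460 mm.
Magnification m = h/W = dᵢ/dₒ; combined with 1/f = 1/dₒ + 1/dᵢ this gives dₒ = f·(1 + W/h).
dₒ = 177 mm × (1 + 1460/13) = 177 × 113.3077 ≈ 20055.462 mm = 20.0555 m.

20.06 m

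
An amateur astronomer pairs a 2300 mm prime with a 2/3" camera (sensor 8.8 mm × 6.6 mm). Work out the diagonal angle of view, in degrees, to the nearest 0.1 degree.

Sensor diagonal = √(8.8² + 6.6²) = √121.0000 ≈ 11.0000 mm.
Angle of view α = 2·arctan(d/2f) with d = 11.0000 mm and f = 2300 mm.
d/2f = 0.00239; arctan(0.00239) ≈ 0.1370°, so α ≈ 0.2740°.

0.3°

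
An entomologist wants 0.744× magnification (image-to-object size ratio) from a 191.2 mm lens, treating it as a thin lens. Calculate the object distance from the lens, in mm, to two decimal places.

With m = dᵢ/dₒ and 1/f = 1/dₒ + 1/dᵢ, substituting dᵢ = m·dₒ gives 1/f = (1 + 1/m)/dₒ, hence dₒ = f·(1 + 1/m).
dₒ = 191.2 × (1 + 1/0.744) = 191.2 × 2.34409 ≈ 448.189 mm.

448.19 mm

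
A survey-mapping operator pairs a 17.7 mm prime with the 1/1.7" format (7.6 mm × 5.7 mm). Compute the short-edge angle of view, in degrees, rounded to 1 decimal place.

18.3°

Angle of view α = 2·arctan(h/2f) with h = 5.7 mm and f = 17.7 mm.
h/2f = 0.16102; arctan(0.16102) ≈ 9.1471°, so α ≈ 18.2942°.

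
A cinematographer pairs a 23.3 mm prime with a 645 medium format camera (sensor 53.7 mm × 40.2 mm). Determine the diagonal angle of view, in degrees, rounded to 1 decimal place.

110.4°

Sensor diagonal = √(53.7² + 40.2²) = √4499.7300 ≈ 67.0800 mm.
Angle of view α = 2·arctan(d/2f) with d = 67.0800 mm and f = 23.3 mm.
d/2f = 1.43949; arctan(1.43949) ≈ 55.2126°, so α ≈ 110.4252°.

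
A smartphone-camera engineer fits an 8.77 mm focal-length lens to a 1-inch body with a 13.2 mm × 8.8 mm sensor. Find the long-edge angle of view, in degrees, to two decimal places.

73.93°

Angle of view α = 2·arctan(w/2f) with w = 13.2 mm and f = 8.77 mm.
w/2f = 0.75257; arctan(0.75257) ≈ 36.9639°, so α ≈ 73.9277°.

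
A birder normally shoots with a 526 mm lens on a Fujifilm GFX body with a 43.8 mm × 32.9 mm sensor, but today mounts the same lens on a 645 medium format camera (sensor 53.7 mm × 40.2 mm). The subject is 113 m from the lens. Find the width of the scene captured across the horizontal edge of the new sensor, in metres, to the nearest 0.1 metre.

The focal length stays 526 mm; the relevant sensor dimension is now w = 53.7 mm. Object distance dₒ = 113 m = 113000 mm.
Thin-lens field width W = w·(dₒ − f)/f = 53.7 × (113000 − 526)/526 ≈ 11482.612 mm = 11.4826 m.

11.5 m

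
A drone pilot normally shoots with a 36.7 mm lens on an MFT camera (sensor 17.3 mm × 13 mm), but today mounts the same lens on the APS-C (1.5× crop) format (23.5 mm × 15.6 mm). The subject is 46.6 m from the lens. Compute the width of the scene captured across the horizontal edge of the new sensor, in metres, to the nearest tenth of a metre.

The focal length stays 36.7 mm; the relevant sensor dimension is now w = 23.5 mm. Object distance dₒ = 46.6 m = 46600 mm.
Thin-lens field width W = w·(dₒ − f)/f = 23.5 × (46600 − 36.7)/36.7 ≈ 29815.737 mm = 29.8157 m.

29.8 m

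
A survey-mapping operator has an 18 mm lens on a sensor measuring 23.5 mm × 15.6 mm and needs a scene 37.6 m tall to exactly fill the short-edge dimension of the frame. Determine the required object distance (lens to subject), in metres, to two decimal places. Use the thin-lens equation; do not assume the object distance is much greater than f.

43.40 m

W: 37.6 m = 37600 mm.
Magnification m = h/W = dᵢ/dₒ; combined with 1/f = 1/dₒ + 1/dᵢ this gives dₒ = f·(1 + W/h).
dₒ = 18 mm × (1 + 37600/15.6) = 18 × 2411.2564 ≈ 43402.615 mm = 43.4026 m.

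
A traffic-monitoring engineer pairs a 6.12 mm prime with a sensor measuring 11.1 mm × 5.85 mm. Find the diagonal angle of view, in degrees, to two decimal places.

Sensor diagonal = √(11.1² + 5.85²) = √157.4325 ≈ 12.5472 mm.
Angle of view α = 2·arctan(d/2f) with d = 12.5472 mm and f = 6.12 mm.
d/2f = 1.02510; arctan(1.02510) ≈ 45.7101°, so α ≈ 91.4202°.

91.42°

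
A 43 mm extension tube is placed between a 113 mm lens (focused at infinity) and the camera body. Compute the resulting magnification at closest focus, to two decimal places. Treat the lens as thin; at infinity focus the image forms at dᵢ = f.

0.38×

The tube moves the image plane from f to f + e, so dᵢ = 113 + 43 = 156 mm. Focus is achieved when 1/f = 1/dₒ + 1/dᵢ, giving dₒ = 1/(1/f − 1/(f+e)).
Magnification m = dᵢ/dₒ = (f+e)·(1/f − 1/(f+e)) = e/f = 43/113 ≈ 0.3805.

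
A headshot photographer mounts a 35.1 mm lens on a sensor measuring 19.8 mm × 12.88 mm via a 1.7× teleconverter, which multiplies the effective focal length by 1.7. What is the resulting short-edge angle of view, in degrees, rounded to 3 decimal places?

Effective focal length f = 35.1 × 1.7 = 59.67 mm.
α = 2·arctan(12.88 / (2 × 59.67)) = 2·arctan(0.10793) ≈ 12.3198°.

12.320°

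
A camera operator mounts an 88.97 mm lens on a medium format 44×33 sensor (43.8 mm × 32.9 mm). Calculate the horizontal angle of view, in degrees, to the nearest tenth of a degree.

Angle of view α = 2·arctan(w/2f) with w = 43.8 mm and f = 88.97 mm.
w/2f = 0.24615; arctan(0.24615) ≈ 13.8285°, so α ≈ 27.6569°.

27.7°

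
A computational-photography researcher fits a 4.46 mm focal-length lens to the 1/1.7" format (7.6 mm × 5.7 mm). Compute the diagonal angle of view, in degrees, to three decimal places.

Sensor diagonal = √(7.6² + 5.7²) = √90.2500 ≈ 9.5000 mm.
Angle of view α = 2·arctan(d/2f) with d = 9.5000 mm and f = 4.46 mm.
d/2f = 1.06502; arctan(1.06502) ≈ 46.8035°, so α ≈ 93.6070°.

93.607°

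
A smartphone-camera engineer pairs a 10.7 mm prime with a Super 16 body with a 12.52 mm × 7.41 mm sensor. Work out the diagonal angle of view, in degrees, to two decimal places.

Sensor diagonal = √(12.52² + 7.41²) = √211.6585 ≈ 14.5485 mm.
Angle of view α = 2·arctan(d/2f) with d = 14.5485 mm and f = 10.7 mm.
d/2f = 0.67984; arctan(0.67984) ≈ 34.2093°, so α ≈ 68.4185°.

68.42°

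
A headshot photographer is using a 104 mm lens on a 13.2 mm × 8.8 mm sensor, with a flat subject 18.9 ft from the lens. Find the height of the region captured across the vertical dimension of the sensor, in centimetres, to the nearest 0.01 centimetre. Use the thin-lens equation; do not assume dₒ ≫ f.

47.86 cm

dₒ: 18.9 ft × 304.8 mm/ft = 5760.72 mm.
Similar triangles through the lens centre give W/dₒ = h/dᵢ; with 1/f = 1/dₒ + 1/dᵢ this gives W = h·(dₒ − f)/f.
W = 8.8 mm × (5760.72 − 104) / 104 = 8.8 × 54.3915 ≈ 478.646 mm = 47.8646 cm.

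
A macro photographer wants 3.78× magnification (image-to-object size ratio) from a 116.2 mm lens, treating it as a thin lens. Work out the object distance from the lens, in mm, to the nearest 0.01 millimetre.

With m = dᵢ/dₒ and 1/f = 1/dₒ + 1/dᵢ, substituting dᵢ = m·dₒ gives 1/f = (1 + 1/m)/dₒ, hence dₒ = f·(1 + 1/m).
dₒ = 116.2 × (1 + 1/3.78) = 116.2 × 1.26455 ≈ 146.941 mm.

146.94 mm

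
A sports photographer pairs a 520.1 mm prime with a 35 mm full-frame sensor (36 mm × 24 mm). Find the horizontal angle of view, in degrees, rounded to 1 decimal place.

4.0°

Angle of view α = 2·arctan(w/2f) with w = 36 mm and f = 520.1 mm.
w/2f = 0.03461; arctan(0.03461) ≈ 1.9821°, so α ≈ 3.9643°.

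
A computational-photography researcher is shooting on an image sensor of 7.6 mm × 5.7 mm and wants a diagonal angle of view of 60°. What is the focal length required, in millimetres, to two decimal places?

8.23 mm

Sensor diagonal = √(7.6² + 5.7²) = √90.2500 ≈ 9.5000 mm.
From α = 2·arctan(d/2f) we get f = d / (2·tan(α/2)).
With d = 9.5000 mm and α/2 = 30°, tan(α/2) ≈ 0.57735, so f ≈ 9.5000 / 1.15470 ≈ 8.2272 mm.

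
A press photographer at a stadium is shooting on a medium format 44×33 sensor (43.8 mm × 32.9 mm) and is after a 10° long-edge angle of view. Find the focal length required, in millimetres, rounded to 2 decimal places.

From α = 2·arctan(w/2f) we get f = w / (2·tan(α/2)).
With w = 43.8 mm and α/2 = 5°, tan(α/2) ≈ 0.08749, so f ≈ 43.8 / 0.17498 ≈ 250.3181 mm.

250.32 mm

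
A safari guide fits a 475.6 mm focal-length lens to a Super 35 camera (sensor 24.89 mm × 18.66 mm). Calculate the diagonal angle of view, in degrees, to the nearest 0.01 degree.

3.75°

Sensor diagonal = √(24.89² + 18.66²) = √967.7077 ≈ 31.1080 mm.
Angle of view α = 2·arctan(d/2f) with d = 31.1080 mm and f = 475.6 mm.
d/2f = 0.03270; arctan(0.03270) ≈ 1.8731°, so α ≈ 3.7463°.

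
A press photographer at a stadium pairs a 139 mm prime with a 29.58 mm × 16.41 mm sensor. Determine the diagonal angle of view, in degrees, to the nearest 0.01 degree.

Sensor diagonal = √(29.58² + 16.41²) = √1144.2645 ≈ 33.8270 mm.
Angle of view α = 2·arctan(d/2f) with d = 33.8270 mm and f = 139 mm.
d/2f = 0.12168; arctan(0.12168) ≈ 6.9376°, so α ≈ 13.8753°.

13.88°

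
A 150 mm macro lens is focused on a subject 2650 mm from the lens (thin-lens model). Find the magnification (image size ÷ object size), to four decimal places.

Thin lens: 1/f = 1/dₒ + 1/dᵢ → 1/dᵢ = 1/150 − 1/2650 = 0.0062893 mm⁻¹, so dᵢ ≈ 159.0000 mm.
Magnification m = dᵢ/dₒ = 159.0000/2650 ≈ 0.06000.

0.0600×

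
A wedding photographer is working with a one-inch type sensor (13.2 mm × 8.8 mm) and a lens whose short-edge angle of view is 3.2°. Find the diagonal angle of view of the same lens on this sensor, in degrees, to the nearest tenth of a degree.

From the short-edge AOV: f = 8.8 / (2·tan(1.6°)) = 8.8 / 0.05587 ≈ 157.5224 mm.
Sensor diagonal = √(13.2² + 8.8²) = √251.6800 ≈ 15.8644 mm.
Diagonal AOV = 2·arctan(15.8644 / (2 × 157.5224)) = 2·arctan(0.05036) ≈ 5.7655°.

5.8°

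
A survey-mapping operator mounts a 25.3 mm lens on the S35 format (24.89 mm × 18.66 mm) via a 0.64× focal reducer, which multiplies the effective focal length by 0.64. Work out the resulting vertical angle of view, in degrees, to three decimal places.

Effective focal length f = 25.3 × 0.64 = 16.192 mm.
α = 2·arctan(18.66 / (2 × 16.192)) = 2·arctan(0.57621) ≈ 59.9020°.

59.902°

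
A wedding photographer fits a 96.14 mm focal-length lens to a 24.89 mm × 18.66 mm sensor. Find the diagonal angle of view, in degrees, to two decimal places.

Sensor diagonal = √(24.89² + 18.66²) = √967.7077 ≈ 31.1080 mm.
Angle of view α = 2·arctan(d/2f) with d = 31.1080 mm and f = 96.14 mm.
d/2f = 0.16178; arctan(0.16178) ≈ 9.1900°, so α ≈ 18.3799°.

18.38°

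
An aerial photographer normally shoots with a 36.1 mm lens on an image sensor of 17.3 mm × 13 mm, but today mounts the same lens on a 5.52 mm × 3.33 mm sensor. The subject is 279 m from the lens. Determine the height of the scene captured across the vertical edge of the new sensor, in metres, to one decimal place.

25.7 m

The focal length stays 36.1 mm; the relevant sensor dimension is now h = 3.33 mm. Object distance dₒ = 279 m = 279000 mm.
Thin-lens field height W = h·(dₒ − f)/f = 3.33 × (279000 − 36.1)/36.1 ≈ 25732.681 mm = 25.7327 m.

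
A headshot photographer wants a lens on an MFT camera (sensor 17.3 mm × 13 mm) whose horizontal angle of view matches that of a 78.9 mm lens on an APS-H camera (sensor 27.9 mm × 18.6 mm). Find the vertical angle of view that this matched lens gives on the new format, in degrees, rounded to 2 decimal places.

15.14°

Equal horizontal AOV ⇒ f₂ = f₁ · 17.3/27.9 = 78.9 × 0.62007 ≈ 48.9237 mm.
Vertical AOV on the new format = 2·arctan(13 / (2 × 48.9237)) = 2·arctan(0.13286) ≈ 15.1360°.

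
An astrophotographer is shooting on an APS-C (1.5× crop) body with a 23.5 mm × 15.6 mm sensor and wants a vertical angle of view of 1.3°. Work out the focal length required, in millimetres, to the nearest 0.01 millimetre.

687.52 mm

From α = 2·arctan(h/2f) we get f = h / (2·tan(α/2)).
With h = 15.6 mm and α/2 = 0.65°, tan(α/2) ≈ 0.01135, so f ≈ 15.6 / 0.02269 ≈ 687.5199 mm.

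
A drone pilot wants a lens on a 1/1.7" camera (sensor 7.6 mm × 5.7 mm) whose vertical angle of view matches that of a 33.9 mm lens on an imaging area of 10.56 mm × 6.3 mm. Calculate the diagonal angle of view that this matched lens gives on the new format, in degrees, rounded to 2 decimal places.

17.61°

Equal vertical AOV ⇒ f₂ = f₁ · 5.7/6.3 = 33.9 × 0.90476 ≈ 30.6714 mm.
Sensor diagonal = √(7.6² + 5.7²) = √90.2500 ≈ 9.5000 mm.
Diagonal AOV on the new format = 2·arctan(9.5000 / (2 × 30.6714)) = 2·arctan(0.15487) ≈ 17.6066°.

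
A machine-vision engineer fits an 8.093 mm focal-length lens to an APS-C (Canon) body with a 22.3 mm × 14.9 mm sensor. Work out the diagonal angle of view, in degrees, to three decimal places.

Sensor diagonal = √(22.3² + 14.9²) = √719.3000 ≈ 26.8198 mm.
Angle of view α = 2·arctan(d/2f) with d = 26.8198 mm and f = 8.093 mm.
d/2f = 1.65697; arctan(1.65697) ≈ 58.8886°, so α ≈ 117.7772°.

117.777°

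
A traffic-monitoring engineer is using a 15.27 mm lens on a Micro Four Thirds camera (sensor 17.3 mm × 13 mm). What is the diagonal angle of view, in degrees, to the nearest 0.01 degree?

Sensor diagonal = √(17.3² + 13²) = √468.2900 ≈ 21.6400 mm.
Angle of view α = 2·arctan(d/2f) with d = 21.6400 mm and f = 15.27 mm.
d/2f = 0.70858; arctan(0.70858) ≈ 35.3206°, so α ≈ 70.6412°.

70.64°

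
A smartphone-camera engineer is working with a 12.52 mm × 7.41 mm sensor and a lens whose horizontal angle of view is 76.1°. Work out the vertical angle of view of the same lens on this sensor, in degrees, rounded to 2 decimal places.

From the horizontal AOV: f = 12.52 / (2·tan(38.05°)) = 12.52 / 1.56538 ≈ 7.9980 mm.
Vertical AOV = 2·arctan(7.41 / (2 × 7.9980)) = 2·arctan(0.46324) ≈ 49.7108°.

49.71°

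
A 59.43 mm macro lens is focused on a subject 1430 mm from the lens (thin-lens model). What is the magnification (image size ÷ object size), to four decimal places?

Thin lens: 1/f = 1/dₒ + 1/dᵢ → 1/dᵢ = 1/59.43 − 1/1430 = 0.0161272 mm⁻¹, so dᵢ ≈ 62.0070 mm.
Magnification m = dᵢ/dₒ = 62.0070/1430 ≈ 0.04336.

0.0434×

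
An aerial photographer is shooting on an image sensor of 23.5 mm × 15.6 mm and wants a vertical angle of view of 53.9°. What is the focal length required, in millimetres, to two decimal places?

15.34 mm

From α = 2·arctan(h/2f) we get f = h / (2·tan(α/2)).
With h = 15.6 mm and α/2 = 26.95°, tan(α/2) ≈ 0.50843, so f ≈ 15.6 / 1.01685 ≈ 15.3414 mm.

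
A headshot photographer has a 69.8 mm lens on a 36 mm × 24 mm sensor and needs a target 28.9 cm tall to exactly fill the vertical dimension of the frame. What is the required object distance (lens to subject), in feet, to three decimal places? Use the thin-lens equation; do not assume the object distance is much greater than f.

W: 28.9 cm = 289 mm.
Magnification m = h/W = dᵢ/dₒ; combined with 1/f = 1/dₒ + 1/dᵢ this gives dₒ = f·(1 + W/h).
dₒ = 69.8 mm × (1 + 289/24) = 69.8 × 13.0417 ≈ 910.308 mm = 910.308/304.8 ft = 2.98658 ft.

2.987 ft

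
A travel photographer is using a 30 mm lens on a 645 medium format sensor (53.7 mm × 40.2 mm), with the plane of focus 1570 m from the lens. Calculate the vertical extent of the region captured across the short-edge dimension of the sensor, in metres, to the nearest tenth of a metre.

2103.8 m

dₒ: 1570 m = 1.57e+06 mm.
Similar triangles through the lens centre give W/dₒ = h/dᵢ; with 1/f = 1/dₒ + 1/dᵢ this gives W = h·(dₒ − f)/f.
W = 40.2 mm × (1.57e+06 − 30) / 30 = 40.2 × 52332.3333 ≈ 2103759.800 mm = 2103.76 m.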